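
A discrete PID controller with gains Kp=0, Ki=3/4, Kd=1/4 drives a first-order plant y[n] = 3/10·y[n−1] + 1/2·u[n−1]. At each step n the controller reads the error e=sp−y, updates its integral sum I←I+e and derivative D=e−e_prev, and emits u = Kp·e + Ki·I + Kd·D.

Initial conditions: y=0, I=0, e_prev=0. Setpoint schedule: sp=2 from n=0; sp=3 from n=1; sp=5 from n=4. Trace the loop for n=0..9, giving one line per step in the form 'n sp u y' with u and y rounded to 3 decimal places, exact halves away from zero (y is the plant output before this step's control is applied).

0 2 2.000 0.000
1 3 3.000 1.000
2 3 3.700 1.800
3 3 4.210 2.390
4 5 6.383 2.822
5 5 6.408 4.038
6 5 7.056 4.416
7 5 7.152 4.853
8 5 7.193 5.032
9 5 7.139 5.106

(exact arithmetic carried between steps; '≈' marks a value shown rounded to 6 d.p. or computed from one; I and e_prev carry over from the previous line; the table rounds u and y to 3 d.p., halves away from zero)
n=0: y=0, sp=2, e=sp−y=2; I=2, D=e−e_prev=2; u=0·2+3/4·2+1/4·2=2; next y=3/10·0+1/2·2=1
n=1: y=1, sp=3, e=sp−y=2; I=4, D=e−e_prev=0; u=0·2+3/4·4+1/4·0=3; next y=3/10·1+1/2·3=1.8
n=2: y=1.8, sp=3, e=sp−y=1.2; I=5.2, D=e−e_prev=-0.8; u=0·1.2+3/4·5.2+1/4·(-0.8)=3.7; next y=3/10·1.8+1/2·3.7=2.39
n=3: y=2.39, sp=3, e=sp−y=0.61; I=5.81, D=e−e_prev=-0.59; u=0·0.61+3/4·5.81+1/4·(-0.59)=4.21; next y=3/10·2.39+1/2·4.21=2.822
n=4: y=2.822, sp=5, e=sp−y=2.178; I=7.988, D=e−e_prev=1.568; u=0·2.178+3/4·7.988+1/4·1.568=6.383; next y=3/10·2.822+1/2·6.383=4.0381
n=5: y=4.0381, sp=5, e=sp−y=0.9619; I=8.9499, D=e−e_prev=-1.2161; u=0·0.9619+3/4·8.9499+1/4·(-1.2161)=6.4084; next y=3/10·4.0381+1/2·6.4084=4.41563
n=6: y=4.41563, sp=5, e=sp−y=0.58437; I=9.53427, D=e−e_prev=-0.37753; u=0·0.58437+3/4·9.53427+1/4·(-0.37753)=7.05632; next y=3/10·4.41563+1/2·7.05632=4.852849
n=7: y=4.852849, sp=5, e=sp−y=0.147151; I=9.681421, D=e−e_prev=-0.437219; u=0·0.147151+3/4·9.681421+1/4·(-0.437219)=7.151761; next y=3/10·4.852849+1/2·7.151761≈5.031735
n=8: y≈5.031735, sp=5, e=sp−y≈-0.031735; I≈9.649686, D=e−e_prev≈-0.178886; u=0·(-0.031735)+3/4·9.649686+1/4·(-0.178886)≈7.192543; next y=3/10·5.031735+1/2·7.192543≈5.105792
n=9: y≈5.105792, sp=5, e=sp−y≈-0.105792; I≈9.543894, D=e−e_prev≈-0.074057; u=0·(-0.105792)+3/4·9.543894+1/4·(-0.074057)≈7.139406; next y=3/10·5.105792+1/2·7.139406≈5.101441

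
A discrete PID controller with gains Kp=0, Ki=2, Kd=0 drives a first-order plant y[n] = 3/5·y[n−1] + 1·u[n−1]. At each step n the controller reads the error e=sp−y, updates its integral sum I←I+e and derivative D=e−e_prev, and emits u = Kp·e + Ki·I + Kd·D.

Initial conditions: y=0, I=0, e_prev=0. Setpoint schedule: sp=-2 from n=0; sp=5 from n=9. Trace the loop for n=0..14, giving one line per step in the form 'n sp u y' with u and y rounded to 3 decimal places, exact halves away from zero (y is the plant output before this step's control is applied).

0 -2 -4.000 0.000
1 -2 0.000 -4.000
2 -2 0.800 -2.400
3 -2 -1.920 -0.640
4 -2 -1.312 -2.304
5 -2 0.077 -2.694
6 -2 -0.844 -1.540
7 -2 -1.309 -1.767
8 -2 -0.570 -2.369
9 5 13.413 -1.992
10 5 -1.023 12.218
11 5 -3.639 6.308
12 5 6.069 0.146
13 5 3.756 6.157
14 5 -1.144 7.450

(exact arithmetic carried between steps; '≈' marks a value shown rounded to 6 d.p. or computed from one; I and e_prev carry over from the previous line; the table rounds u and y to 3 d.p., halves away from zero)
n=0: y=0, sp=-2, e=sp−y=-2; I=-2, D=e−e_prev=-2; u=0·(-2)+2·(-2)+0·(-2)=-4; next y=3/5·0+1·(-4)=-4
n=1: y=-4, sp=-2, e=sp−y=2; I=0, D=e−e_prev=4; u=0·2+2·0+0·4=0; next y=3/5·(-4)+1·0=-2.4
n=2: y=-2.4, sp=-2, e=sp−y=0.4; I=0.4, D=e−e_prev=-1.6; u=0·0.4+2·0.4+0·(-1.6)=0.8; next y=3/5·(-2.4)+1·0.8=-0.64
n=3: y=-0.64, sp=-2, e=sp−y=-1.36; I=-0.96, D=e−e_prev=-1.76; u=0·(-1.36)+2·(-0.96)+0·(-1.76)=-1.92; next y=3/5·(-0.64)+1·(-1.92)=-2.304
n=4: y=-2.304, sp=-2, e=sp−y=0.304; I=-0.656, D=e−e_prev=1.664; u=0·0.304+2·(-0.656)+0·1.664=-1.312; next y=3/5·(-2.304)+1·(-1.312)=-2.6944
n=5: y=-2.6944, sp=-2, e=sp−y=0.6944; I=0.0384, D=e−e_prev=0.3904; u=0·0.6944+2·0.0384+0·0.3904=0.0768; next y=3/5·(-2.6944)+1·0.0768=-1.53984
n=6: y=-1.53984, sp=-2, e=sp−y=-0.46016; I=-0.42176, D=e−e_prev=-1.15456; u=0·(-0.46016)+2·(-0.42176)+0·(-1.15456)=-0.84352; next y=3/5·(-1.53984)+1·(-0.84352)=-1.767424
n=7: y=-1.767424, sp=-2, e=sp−y=-0.232576; I=-0.654336, D=e−e_prev=0.227584; u=0·(-0.232576)+2·(-0.654336)+0·0.227584=-1.308672; next y=3/5·(-1.767424)+1·(-1.308672)≈-2.369126
n=8: y≈-2.369126, sp=-2, e=sp−y≈0.369126; I≈-0.285210, D=e−e_prev≈0.601702; u=0·0.369126+2·(-0.285210)+0·0.601702≈-0.570419; next y=3/5·(-2.369126)+1·(-0.570419)≈-1.991895
n=9: y≈-1.991895, sp=5, e=sp−y≈6.991895; I≈6.706685, D=e−e_prev≈6.622769; u=0·6.991895+2·6.706685+0·6.622769≈13.413371; next y=3/5·(-1.991895)+1·13.413371≈12.218234
n=10: y≈12.218234, sp=5, e=sp−y≈-7.218234; I≈-0.511548, D=e−e_prev≈-14.210129; u=0·(-7.218234)+2·(-0.511548)+0·(-14.210129)≈-1.023097; next y=3/5·12.218234+1·(-1.023097)≈6.307843
n=11: y≈6.307843, sp=5, e=sp−y≈-1.307843; I≈-1.819392, D=e−e_prev≈5.910390; u=0·(-1.307843)+2·(-1.819392)+0·5.910390≈-3.638784; next y=3/5·6.307843+1·(-3.638784)≈0.145922
n=12: y≈0.145922, sp=5, e=sp−y≈4.854078; I≈3.034686, D=e−e_prev≈6.161921; u=0·4.854078+2·3.034686+0·6.161921≈6.069372; next y=3/5·0.145922+1·6.069372≈6.156925
n=13: y≈6.156925, sp=5, e=sp−y≈-1.156925; I≈1.877761, D=e−e_prev≈-6.011003; u=0·(-1.156925)+2·1.877761+0·(-6.011003)≈3.755522; next y=3/5·6.156925+1·3.755522≈7.449677
n=14: y≈7.449677, sp=5, e=sp−y≈-2.449677; I≈-0.571916, D=e−e_prev≈-1.292752; u=0·(-2.449677)+2·(-0.571916)+0·(-1.292752)≈-1.143832; next y=3/5·7.449677+1·(-1.143832)≈3.325974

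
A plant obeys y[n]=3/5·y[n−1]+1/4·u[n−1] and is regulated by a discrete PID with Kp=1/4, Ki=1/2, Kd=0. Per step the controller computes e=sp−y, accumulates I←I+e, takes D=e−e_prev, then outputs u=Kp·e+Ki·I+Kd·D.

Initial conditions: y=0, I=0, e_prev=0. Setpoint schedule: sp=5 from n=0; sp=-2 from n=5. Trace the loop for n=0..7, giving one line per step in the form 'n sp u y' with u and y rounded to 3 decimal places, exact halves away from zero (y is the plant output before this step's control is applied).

0 5 3.750 0.000
1 5 5.547 0.938
2 5 6.819 1.949
3 5 7.651 2.874
4 5 8.141 3.637
5 -2 3.137 4.218
6 -2 0.706 3.315
7 -2 -1.090 2.165

(exact arithmetic carried between steps; '≈' marks a value shown rounded to 6 d.p. or computed from one; I and e_prev carry over from the previous line; the table rounds u and y to 3 d.p., halves away from zero)
n=0: y=0, sp=5, e=sp−y=5; I=5, D=e−e_prev=5; u=1/4·5+1/2·5+0·5=3.75; next y=3/5·0+1/4·3.75=0.9375
n=1: y=0.9375, sp=5, e=sp−y=4.0625; I=9.0625, D=e−e_prev=-0.9375; u=1/4·4.0625+1/2·9.0625+0·(-0.9375)=5.546875; next y=3/5·0.9375+1/4·5.546875≈1.949219
n=2: y≈1.949219, sp=5, e=sp−y≈3.050781; I≈12.113281, D=e−e_prev≈-1.011719; u=1/4·3.050781+1/2·12.113281+0·(-1.011719)≈6.819336; next y=3/5·1.949219+1/4·6.819336≈2.874365
n=3: y≈2.874365, sp=5, e=sp−y≈2.125635; I≈14.238916, D=e−e_prev≈-0.925146; u=1/4·2.125635+1/2·14.238916+0·(-0.925146)≈7.650867; next y=3/5·2.874365+1/4·7.650867≈3.637336
n=4: y≈3.637336, sp=5, e=sp−y≈1.362664; I≈15.601580, D=e−e_prev≈-0.762971; u=1/4·1.362664+1/2·15.601580+0·(-0.762971)≈8.141456; next y=3/5·3.637336+1/4·8.141456≈4.217766
n=5: y≈4.217766, sp=-2, e=sp−y≈-6.217766; I≈9.383815, D=e−e_prev≈-7.580430; u=1/4·(-6.217766)+1/2·9.383815+0·(-7.580430)≈3.137466; next y=3/5·4.217766+1/4·3.137466≈3.315026
n=6: y≈3.315026, sp=-2, e=sp−y≈-5.315026; I≈4.068789, D=e−e_prev≈0.902740; u=1/4·(-5.315026)+1/2·4.068789+0·0.902740≈0.705638; next y=3/5·3.315026+1/4·0.705638≈2.165425
n=7: y≈2.165425, sp=-2, e=sp−y≈-4.165425; I≈-0.096636, D=e−e_prev≈1.149601; u=1/4·(-4.165425)+1/2·(-0.096636)+0·1.149601≈-1.089674; next y=3/5·2.165425+1/4·(-1.089674)≈1.026836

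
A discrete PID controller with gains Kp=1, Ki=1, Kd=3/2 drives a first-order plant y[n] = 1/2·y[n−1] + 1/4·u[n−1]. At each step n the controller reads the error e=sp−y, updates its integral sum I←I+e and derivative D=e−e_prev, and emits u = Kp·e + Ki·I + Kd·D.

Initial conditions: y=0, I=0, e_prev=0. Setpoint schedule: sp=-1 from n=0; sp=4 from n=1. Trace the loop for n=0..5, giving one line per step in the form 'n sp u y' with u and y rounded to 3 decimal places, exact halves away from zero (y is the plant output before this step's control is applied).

(exact arithmetic carried between steps; '≈' marks a value shown rounded to 6 d.p. or computed from one; I and e_prev carry over from the previous line; the table rounds u and y to 3 d.p., halves away from zero)
n=0: y=0, sp=-1, e=sp−y=-1; I=-1, D=e−e_prev=-1; u=1·(-1)+1·(-1)+3/2·(-1)=-3.5; next y=1/2·0+1/4·(-3.5)=-0.875
n=1: y=-0.875, sp=4, e=sp−y=4.875; I=3.875, D=e−e_prev=5.875; u=1·4.875+1·3.875+3/2·5.875=17.5625; next y=1/2·(-0.875)+1/4·17.5625=3.953125
n=2: y=3.953125, sp=4, e=sp−y=0.046875; I=3.921875, D=e−e_prev=-4.828125; u=1·0.046875+1·3.921875+3/2·(-4.828125)≈-3.273438; next y=1/2·3.953125+1/4·(-3.273438)≈1.158203
n=3: y≈1.158203, sp=4, e=sp−y≈2.841797; I≈6.763672, D=e−e_prev≈2.794922; u=1·2.841797+1·6.763672+3/2·2.794922≈13.797852; next y=1/2·1.158203+1/4·13.797852≈4.028564
n=4: y≈4.028564, sp=4, e=sp−y≈-0.028564; I≈6.735107, D=e−e_prev≈-2.870361; u=1·(-0.028564)+1·6.735107+3/2·(-2.870361)≈2.401001; next y=1/2·4.028564+1/4·2.401001≈2.614532
n=5: y≈2.614532, sp=4, e=sp−y≈1.385468; I≈8.120575, D=e−e_prev≈1.414032; u=1·1.385468+1·8.120575+3/2·1.414032≈11.627090; next y=1/2·2.614532+1/4·11.627090≈4.214039

0 -1 -3.500 0.000
1 4 17.563 -0.875
2 4 -3.273 3.953
3 4 13.798 1.158
4 4 2.401 4.029
5 4 11.627 2.615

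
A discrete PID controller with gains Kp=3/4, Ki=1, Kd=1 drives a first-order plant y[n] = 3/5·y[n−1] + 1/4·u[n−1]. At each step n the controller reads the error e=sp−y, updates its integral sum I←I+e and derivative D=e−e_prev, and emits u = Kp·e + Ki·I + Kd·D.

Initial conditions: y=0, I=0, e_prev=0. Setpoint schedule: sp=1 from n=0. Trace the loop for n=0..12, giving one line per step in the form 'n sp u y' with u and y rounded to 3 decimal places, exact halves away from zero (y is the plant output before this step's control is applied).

0 1 2.750 0.000
1 1 0.859 0.688
2 1 2.025 0.627
3 1 1.635 0.883
4 1 1.855 0.938
5 1 1.729 1.027
6 1 1.731 1.048
7 1 1.667 1.062
8 1 1.641 1.054
9 1 1.610 1.043
10 1 1.596 1.028
11 1 1.587 1.016
12 1 1.585 1.006

(exact arithmetic carried between steps; '≈' marks a value shown rounded to 6 d.p. or computed from one; I and e_prev carry over from the previous line; the table rounds u and y to 3 d.p., halves away from zero)
n=0: y=0, sp=1, e=sp−y=1; I=1, D=e−e_prev=1; u=3/4·1+1·1+1·1=2.75; next y=3/5·0+1/4·2.75=0.6875
n=1: y=0.6875, sp=1, e=sp−y=0.3125; I=1.3125, D=e−e_prev=-0.6875; u=3/4·0.3125+1·1.3125+1·(-0.6875)=0.859375; next y=3/5·0.6875+1/4·0.859375≈0.627344
n=2: y≈0.627344, sp=1, e=sp−y≈0.372656; I≈1.685156, D=e−e_prev≈0.060156; u=3/4·0.372656+1·1.685156+1·0.060156≈2.024805; next y=3/5·0.627344+1/4·2.024805≈0.882607
n=3: y≈0.882607, sp=1, e=sp−y≈0.117393; I≈1.802549, D=e−e_prev≈-0.255264; u=3/4·0.117393+1·1.802549+1·(-0.255264)≈1.635330; next y=3/5·0.882607+1/4·1.635330≈0.938397
n=4: y≈0.938397, sp=1, e=sp−y≈0.061603; I≈1.864152, D=e−e_prev≈-0.055789; u=3/4·0.061603+1·1.864152+1·(-0.055789)≈1.854565; next y=3/5·0.938397+1/4·1.854565≈1.026679
n=5: y≈1.026679, sp=1, e=sp−y≈-0.026679; I≈1.837473, D=e−e_prev≈-0.088282; u=3/4·(-0.026679)+1·1.837473+1·(-0.088282)≈1.729181; next y=3/5·1.026679+1/4·1.729181≈1.048303
n=6: y≈1.048303, sp=1, e=sp−y≈-0.048303; I≈1.789170, D=e−e_prev≈-0.021623; u=3/4·(-0.048303)+1·1.789170+1·(-0.021623)≈1.731319; next y=3/5·1.048303+1/4·1.731319≈1.061812
n=7: y≈1.061812, sp=1, e=sp−y≈-0.061812; I≈1.727358, D=e−e_prev≈-0.013509; u=3/4·(-0.061812)+1·1.727358+1·(-0.013509)≈1.667491; next y=3/5·1.061812+1/4·1.667491≈1.053960
n=8: y≈1.053960, sp=1, e=sp−y≈-0.053960; I≈1.673399, D=e−e_prev≈0.007852; u=3/4·(-0.053960)+1·1.673399+1·0.007852≈1.640781; next y=3/5·1.053960+1/4·1.640781≈1.042571
n=9: y≈1.042571, sp=1, e=sp−y≈-0.042571; I≈1.630828, D=e−e_prev≈0.011389; u=3/4·(-0.042571)+1·1.630828+1·0.011389≈1.610288; next y=3/5·1.042571+1/4·1.610288≈1.028115
n=10: y≈1.028115, sp=1, e=sp−y≈-0.028115; I≈1.602713, D=e−e_prev≈0.014456; u=3/4·(-0.028115)+1·1.602713+1·0.014456≈1.596083; next y=3/5·1.028115+1/4·1.596083≈1.015890
n=11: y≈1.015890, sp=1, e=sp−y≈-0.015890; I≈1.586823, D=e−e_prev≈0.012225; u=3/4·(-0.015890)+1·1.586823+1·0.012225≈1.587131; next y=3/5·1.015890+1/4·1.587131≈1.006317
n=12: y≈1.006317, sp=1, e=sp−y≈-0.006317; I≈1.580507, D=e−e_prev≈0.009573; u=3/4·(-0.006317)+1·1.580507+1·0.009573≈1.585342; next y=3/5·1.006317+1/4·1.585342≈1.000126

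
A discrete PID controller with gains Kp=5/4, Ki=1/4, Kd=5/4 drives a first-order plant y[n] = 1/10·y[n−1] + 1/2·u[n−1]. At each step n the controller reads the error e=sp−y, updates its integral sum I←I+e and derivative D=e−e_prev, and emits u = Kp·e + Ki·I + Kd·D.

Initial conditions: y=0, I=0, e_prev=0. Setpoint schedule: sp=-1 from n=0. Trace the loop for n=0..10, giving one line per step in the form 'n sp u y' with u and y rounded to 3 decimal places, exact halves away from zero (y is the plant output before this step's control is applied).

0 -1 -2.750 0.000
1 -1 2.031 -1.375
2 -1 -5.790 0.878
3 -1 6.691 -2.807
4 -1 -13.612 3.065
5 -1 19.014 -6.499
6 -1 -33.797 8.857
7 -1 51.326 -16.013
8 -1 -86.213 24.062
9 -1 135.711 -40.700
10 -1 -222.652 63.785

(exact arithmetic carried between steps; '≈' marks a value shown rounded to 6 d.p. or computed from one; I and e_prev carry over from the previous line; the table rounds u and y to 3 d.p., halves away from zero)
n=0: y=0, sp=-1, e=sp−y=-1; I=-1, D=e−e_prev=-1; u=5/4·(-1)+1/4·(-1)+5/4·(-1)=-2.75; next y=1/10·0+1/2·(-2.75)=-1.375
n=1: y=-1.375, sp=-1, e=sp−y=0.375; I=-0.625, D=e−e_prev=1.375; u=5/4·0.375+1/4·(-0.625)+5/4·1.375=2.03125; next y=1/10·(-1.375)+1/2·2.03125=0.878125
n=2: y=0.878125, sp=-1, e=sp−y=-1.878125; I=-2.503125, D=e−e_prev=-2.253125; u=5/4·(-1.878125)+1/4·(-2.503125)+5/4·(-2.253125)≈-5.789844; next y=1/10·0.878125+1/2·(-5.789844)≈-2.807109
n=3: y≈-2.807109, sp=-1, e=sp−y≈1.807109; I≈-0.696016, D=e−e_prev≈3.685234; u=5/4·1.807109+1/4·(-0.696016)+5/4·3.685234≈6.691426; next y=1/10·(-2.807109)+1/2·6.691426≈3.065002
n=4: y≈3.065002, sp=-1, e=sp−y≈-4.065002; I≈-4.761018, D=e−e_prev≈-5.872111; u=5/4·(-4.065002)+1/4·(-4.761018)+5/4·(-5.872111)≈-13.611646; next y=1/10·3.065002+1/2·(-13.611646)≈-6.499323
n=5: y≈-6.499323, sp=-1, e=sp−y≈5.499323; I≈0.738305, D=e−e_prev≈9.564325; u=5/4·5.499323+1/4·0.738305+5/4·9.564325≈19.014136; next y=1/10·(-6.499323)+1/2·19.014136≈8.857136
n=6: y≈8.857136, sp=-1, e=sp−y≈-9.857136; I≈-9.118830, D=e−e_prev≈-15.356458; u=5/4·(-9.857136)+1/4·(-9.118830)+5/4·(-15.356458)≈-33.796700; next y=1/10·8.857136+1/2·(-33.796700)≈-16.012636
n=7: y≈-16.012636, sp=-1, e=sp−y≈15.012636; I≈5.893806, D=e−e_prev≈24.869772; u=5/4·15.012636+1/4·5.893806+5/4·24.869772≈51.326462; next y=1/10·(-16.012636)+1/2·51.326462≈24.061967
n=8: y≈24.061967, sp=-1, e=sp−y≈-25.061967; I≈-19.168161, D=e−e_prev≈-40.074604; u=5/4·(-25.061967)+1/4·(-19.168161)+5/4·(-40.074604)≈-86.212755; next y=1/10·24.061967+1/2·(-86.212755)≈-40.700181
n=9: y≈-40.700181, sp=-1, e=sp−y≈39.700181; I≈20.532019, D=e−e_prev≈64.762148; u=5/4·39.700181+1/4·20.532019+5/4·64.762148≈135.710916; next y=1/10·(-40.700181)+1/2·135.710916≈63.785440
n=10: y≈63.785440, sp=-1, e=sp−y≈-64.785440; I≈-44.253421, D=e−e_prev≈-104.485620; u=5/4·(-64.785440)+1/4·(-44.253421)+5/4·(-104.485620)≈-222.652180; next y=1/10·63.785440+1/2·(-222.652180)≈-104.947546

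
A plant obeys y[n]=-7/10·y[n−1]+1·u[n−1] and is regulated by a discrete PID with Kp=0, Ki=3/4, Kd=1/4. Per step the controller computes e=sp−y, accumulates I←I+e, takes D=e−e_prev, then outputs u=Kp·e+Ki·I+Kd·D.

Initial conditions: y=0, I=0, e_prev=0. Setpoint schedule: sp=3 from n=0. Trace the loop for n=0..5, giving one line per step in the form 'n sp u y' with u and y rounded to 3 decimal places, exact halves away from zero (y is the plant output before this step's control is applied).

(exact arithmetic carried between steps; '≈' marks a value shown rounded to 6 d.p. or computed from one; I and e_prev carry over from the previous line; the table rounds u and y to 3 d.p., halves away from zero)
n=0: y=0, sp=3, e=sp−y=3; I=3, D=e−e_prev=3; u=0·3+3/4·3+1/4·3=3; next y=-7/10·0+1·3=3
n=1: y=3, sp=3, e=sp−y=0; I=3, D=e−e_prev=-3; u=0·0+3/4·3+1/4·(-3)=1.5; next y=-7/10·3+1·1.5=-0.6
n=2: y=-0.6, sp=3, e=sp−y=3.6; I=6.6, D=e−e_prev=3.6; u=0·3.6+3/4·6.6+1/4·3.6=5.85; next y=-7/10·(-0.6)+1·5.85=6.27
n=3: y=6.27, sp=3, e=sp−y=-3.27; I=3.33, D=e−e_prev=-6.87; u=0·(-3.27)+3/4·3.33+1/4·(-6.87)=0.78; next y=-7/10·6.27+1·0.78=-3.609
n=4: y=-3.609, sp=3, e=sp−y=6.609; I=9.939, D=e−e_prev=9.879; u=0·6.609+3/4·9.939+1/4·9.879=9.924; next y=-7/10·(-3.609)+1·9.924=12.4503
n=5: y=12.4503, sp=3, e=sp−y=-9.4503; I=0.4887, D=e−e_prev=-16.0593; u=0·(-9.4503)+3/4·0.4887+1/4·(-16.0593)=-3.6483; next y=-7/10·12.4503+1·(-3.6483)=-12.36351

0 3 3.000 0.000
1 3 1.500 3.000
2 3 5.850 -0.600
3 3 0.780 6.270
4 3 9.924 -3.609
5 3 -3.648 12.450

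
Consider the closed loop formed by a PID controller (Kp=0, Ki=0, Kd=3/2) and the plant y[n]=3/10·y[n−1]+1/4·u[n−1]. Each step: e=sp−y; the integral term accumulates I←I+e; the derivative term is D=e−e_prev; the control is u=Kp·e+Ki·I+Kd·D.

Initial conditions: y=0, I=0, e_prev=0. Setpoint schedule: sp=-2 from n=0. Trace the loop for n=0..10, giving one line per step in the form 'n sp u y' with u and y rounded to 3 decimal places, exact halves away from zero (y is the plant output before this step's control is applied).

0 -2 -3.000 0.000
1 -2 1.125 -0.750
2 -2 -1.209 0.056
3 -2 0.513 -0.285
4 -2 -0.492 0.043
5 -2 0.229 -0.110
6 -2 -0.202 0.024
7 -2 0.101 -0.043
8 -2 -0.083 0.012
9 -2 0.044 -0.017
10 -2 -0.035 0.006

(exact arithmetic carried between steps; '≈' marks a value shown rounded to 6 d.p. or computed from one; I and e_prev carry over from the previous line; the table rounds u and y to 3 d.p., halves away from zero)
n=0: y=0, sp=-2, e=sp−y=-2; I=-2, D=e−e_prev=-2; u=0·(-2)+0·(-2)+3/2·(-2)=-3; next y=3/10·0+1/4·(-3)=-0.75
n=1: y=-0.75, sp=-2, e=sp−y=-1.25; I=-3.25, D=e−e_prev=0.75; u=0·(-1.25)+0·(-3.25)+3/2·0.75=1.125; next y=3/10·(-0.75)+1/4·1.125=0.05625
n=2: y=0.05625, sp=-2, e=sp−y=-2.05625; I=-5.30625, D=e−e_prev=-0.80625; u=0·(-2.05625)+0·(-5.30625)+3/2·(-0.80625)=-1.209375; next y=3/10·0.05625+1/4·(-1.209375)≈-0.285469
n=3: y≈-0.285469, sp=-2, e=sp−y≈-1.714531; I≈-7.020781, D=e−e_prev≈0.341719; u=0·(-1.714531)+0·(-7.020781)+3/2·0.341719≈0.512578; next y=3/10·(-0.285469)+1/4·0.512578≈0.042504
n=4: y≈0.042504, sp=-2, e=sp−y≈-2.042504; I≈-9.063285, D=e−e_prev≈-0.327973; u=0·(-2.042504)+0·(-9.063285)+3/2·(-0.327973)≈-0.491959; next y=3/10·0.042504+1/4·(-0.491959)≈-0.110239
n=5: y≈-0.110239, sp=-2, e=sp−y≈-1.889761; I≈-10.953047, D=e−e_prev≈0.152742; u=0·(-1.889761)+0·(-10.953047)+3/2·0.152742≈0.229114; next y=3/10·(-0.110239)+1/4·0.229114≈0.024207
n=6: y≈0.024207, sp=-2, e=sp−y≈-2.024207; I≈-12.977253, D=e−e_prev≈-0.134445; u=0·(-2.024207)+0·(-12.977253)+3/2·(-0.134445)≈-0.201668; next y=3/10·0.024207+1/4·(-0.201668)≈-0.043155
n=7: y≈-0.043155, sp=-2, e=sp−y≈-1.956845; I≈-14.934098, D=e−e_prev≈0.067362; u=0·(-1.956845)+0·(-14.934098)+3/2·0.067362≈0.101043; next y=3/10·(-0.043155)+1/4·0.101043≈0.012314
n=8: y≈0.012314, sp=-2, e=sp−y≈-2.012314; I≈-16.946413, D=e−e_prev≈-0.055469; u=0·(-2.012314)+0·(-16.946413)+3/2·(-0.055469)≈-0.083204; next y=3/10·0.012314+1/4·(-0.083204)≈-0.017107
n=9: y≈-0.017107, sp=-2, e=sp−y≈-1.982893; I≈-18.929306, D=e−e_prev≈0.029421; u=0·(-1.982893)+0·(-18.929306)+3/2·0.029421≈0.044131; next y=3/10·(-0.017107)+1/4·0.044131≈0.005901
n=10: y≈0.005901, sp=-2, e=sp−y≈-2.005901; I≈-20.935207, D=e−e_prev≈-0.023008; u=0·(-2.005901)+0·(-20.935207)+3/2·(-0.023008)≈-0.034511; next y=3/10·0.005901+1/4·(-0.034511)≈-0.006858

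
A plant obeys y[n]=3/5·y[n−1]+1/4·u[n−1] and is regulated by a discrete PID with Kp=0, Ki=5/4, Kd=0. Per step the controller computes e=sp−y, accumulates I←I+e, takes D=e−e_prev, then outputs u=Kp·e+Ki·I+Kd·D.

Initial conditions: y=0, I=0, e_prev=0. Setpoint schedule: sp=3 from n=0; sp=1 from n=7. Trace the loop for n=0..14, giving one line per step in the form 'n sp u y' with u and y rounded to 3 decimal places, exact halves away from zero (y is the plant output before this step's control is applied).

0 3 3.750 0.000
1 3 6.328 0.938
2 3 7.397 2.145
3 3 7.227 3.136
4 3 6.367 3.688
5 3 5.361 3.805
6 3 4.582 3.623
7 1 1.683 3.319
8 1 -0.083 2.412
9 1 -0.616 1.427
10 1 -0.244 0.702
11 1 0.556 0.360
12 1 1.362 0.355
13 1 1.920 0.554
14 1 2.155 0.812

(exact arithmetic carried between steps; '≈' marks a value shown rounded to 6 d.p. or computed from one; I and e_prev carry over from the previous line; the table rounds u and y to 3 d.p., halves away from zero)
n=0: y=0, sp=3, e=sp−y=3; I=3, D=e−e_prev=3; u=0·3+5/4·3+0·3=3.75; next y=3/5·0+1/4·3.75=0.9375
n=1: y=0.9375, sp=3, e=sp−y=2.0625; I=5.0625, D=e−e_prev=-0.9375; u=0·2.0625+5/4·5.0625+0·(-0.9375)=6.328125; next y=3/5·0.9375+1/4·6.328125≈2.144531
n=2: y≈2.144531, sp=3, e=sp−y≈0.855469; I≈5.917969, D=e−e_prev≈-1.207031; u=0·0.855469+5/4·5.917969+0·(-1.207031)≈7.397461; next y=3/5·2.144531+1/4·7.397461≈3.136084
n=3: y≈3.136084, sp=3, e=sp−y≈-0.136084; I≈5.781885, D=e−e_prev≈-0.991553; u=0·(-0.136084)+5/4·5.781885+0·(-0.991553)≈7.227356; next y=3/5·3.136084+1/4·7.227356≈3.688489
n=4: y≈3.688489, sp=3, e=sp−y≈-0.688489; I≈5.093395, D=e−e_prev≈-0.552405; u=0·(-0.688489)+5/4·5.093395+0·(-0.552405)≈6.366744; next y=3/5·3.688489+1/4·6.366744≈3.804780
n=5: y≈3.804780, sp=3, e=sp−y≈-0.804780; I≈4.288616, D=e−e_prev≈-0.116290; u=0·(-0.804780)+5/4·4.288616+0·(-0.116290)≈5.360770; next y=3/5·3.804780+1/4·5.360770≈3.623060
n=6: y≈3.623060, sp=3, e=sp−y≈-0.623060; I≈3.665555, D=e−e_prev≈0.181719; u=0·(-0.623060)+5/4·3.665555+0·0.181719≈4.581944; next y=3/5·3.623060+1/4·4.581944≈3.319322
n=7: y≈3.319322, sp=1, e=sp−y≈-2.319322; I≈1.346233, D=e−e_prev≈-1.696262; u=0·(-2.319322)+5/4·1.346233+0·(-1.696262)≈1.682792; next y=3/5·3.319322+1/4·1.682792≈2.412291
n=8: y≈2.412291, sp=1, e=sp−y≈-1.412291; I≈-0.066058, D=e−e_prev≈0.907031; u=0·(-1.412291)+5/4·(-0.066058)+0·0.907031≈-0.082572; next y=3/5·2.412291+1/4·(-0.082572)≈1.426732
n=9: y≈1.426732, sp=1, e=sp−y≈-0.426732; I≈-0.492790, D=e−e_prev≈0.985560; u=0·(-0.426732)+5/4·(-0.492790)+0·0.985560≈-0.615987; next y=3/5·1.426732+1/4·(-0.615987)≈0.702042
n=10: y≈0.702042, sp=1, e=sp−y≈0.297958; I≈-0.194832, D=e−e_prev≈0.724689; u=0·0.297958+5/4·(-0.194832)+0·0.724689≈-0.243540; next y=3/5·0.702042+1/4·(-0.243540)≈0.360340
n=11: y≈0.360340, sp=1, e=sp−y≈0.639660; I≈0.444828, D=e−e_prev≈0.341702; u=0·0.639660+5/4·0.444828+0·0.341702≈0.556035; next y=3/5·0.360340+1/4·0.556035≈0.355213
n=12: y≈0.355213, sp=1, e=sp−y≈0.644787; I≈1.089615, D=e−e_prev≈0.005127; u=0·0.644787+5/4·1.089615+0·0.005127≈1.362019; next y=3/5·0.355213+1/4·1.362019≈0.553632
n=13: y≈0.553632, sp=1, e=sp−y≈0.446368; I≈1.535982, D=e−e_prev≈-0.198419; u=0·0.446368+5/4·1.535982+0·(-0.198419)≈1.919978; next y=3/5·0.553632+1/4·1.919978≈0.812174
n=14: y≈0.812174, sp=1, e=sp−y≈0.187826; I≈1.723809, D=e−e_prev≈-0.258542; u=0·0.187826+5/4·1.723809+0·(-0.258542)≈2.154761; next y=3/5·0.812174+1/4·2.154761≈1.025995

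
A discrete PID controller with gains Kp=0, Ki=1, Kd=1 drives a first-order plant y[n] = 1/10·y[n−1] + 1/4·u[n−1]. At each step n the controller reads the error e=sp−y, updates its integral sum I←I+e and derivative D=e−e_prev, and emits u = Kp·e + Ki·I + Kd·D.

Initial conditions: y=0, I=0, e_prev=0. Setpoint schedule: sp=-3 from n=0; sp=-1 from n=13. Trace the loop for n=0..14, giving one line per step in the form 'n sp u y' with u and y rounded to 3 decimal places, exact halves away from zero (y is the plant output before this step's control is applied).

0 -3 -6.000 0.000
1 -3 -3.000 -1.500
2 -3 -7.200 -0.900
3 -3 -6.720 -1.890
4 -3 -8.862 -1.869
5 -3 -8.905 -2.402
6 -3 -9.908 -2.467
7 -3 -9.991 -2.724
8 -3 -10.432 -2.770
9 -3 -10.479 -2.885
10 -3 -10.662 -2.908
11 -3 -10.681 -2.956
12 -3 -10.754 -2.966
13 -1 -6.759 -2.985
14 -1 -8.787 -1.988

(exact arithmetic carried between steps; '≈' marks a value shown rounded to 6 d.p. or computed from one; I and e_prev carry over from the previous line; the table rounds u and y to 3 d.p., halves away from zero)
n=0: y=0, sp=-3, e=sp−y=-3; I=-3, D=e−e_prev=-3; u=0·(-3)+1·(-3)+1·(-3)=-6; next y=1/10·0+1/4·(-6)=-1.5
n=1: y=-1.5, sp=-3, e=sp−y=-1.5; I=-4.5, D=e−e_prev=1.5; u=0·(-1.5)+1·(-4.5)+1·1.5=-3; next y=1/10·(-1.5)+1/4·(-3)=-0.9
n=2: y=-0.9, sp=-3, e=sp−y=-2.1; I=-6.6, D=e−e_prev=-0.6; u=0·(-2.1)+1·(-6.6)+1·(-0.6)=-7.2; next y=1/10·(-0.9)+1/4·(-7.2)=-1.89
n=3: y=-1.89, sp=-3, e=sp−y=-1.11; I=-7.71, D=e−e_prev=0.99; u=0·(-1.11)+1·(-7.71)+1·0.99=-6.72; next y=1/10·(-1.89)+1/4·(-6.72)=-1.869
n=4: y=-1.869, sp=-3, e=sp−y=-1.131; I=-8.841, D=e−e_prev=-0.021; u=0·(-1.131)+1·(-8.841)+1·(-0.021)=-8.862; next y=1/10·(-1.869)+1/4·(-8.862)=-2.4024
n=5: y=-2.4024, sp=-3, e=sp−y=-0.5976; I=-9.4386, D=e−e_prev=0.5334; u=0·(-0.5976)+1·(-9.4386)+1·0.5334=-8.9052; next y=1/10·(-2.4024)+1/4·(-8.9052)=-2.46654
n=6: y=-2.46654, sp=-3, e=sp−y=-0.53346; I=-9.97206, D=e−e_prev=0.06414; u=0·(-0.53346)+1·(-9.97206)+1·0.06414=-9.90792; next y=1/10·(-2.46654)+1/4·(-9.90792)=-2.723634
n=7: y=-2.723634, sp=-3, e=sp−y=-0.276366; I=-10.248426, D=e−e_prev=0.257094; u=0·(-0.276366)+1·(-10.248426)+1·0.257094=-9.991332; next y=1/10·(-2.723634)+1/4·(-9.991332)≈-2.770196
n=8: y≈-2.770196, sp=-3, e=sp−y≈-0.229804; I≈-10.478230, D=e−e_prev≈0.046562; u=0·(-0.229804)+1·(-10.478230)+1·0.046562≈-10.431667; next y=1/10·(-2.770196)+1/4·(-10.431667)≈-2.884936
n=9: y≈-2.884936, sp=-3, e=sp−y≈-0.115064; I≈-10.593293, D=e−e_prev≈0.114740; u=0·(-0.115064)+1·(-10.593293)+1·0.114740≈-10.478553; next y=1/10·(-2.884936)+1/4·(-10.478553)≈-2.908132
n=10: y≈-2.908132, sp=-3, e=sp−y≈-0.091868; I≈-10.685161, D=e−e_prev≈0.023195; u=0·(-0.091868)+1·(-10.685161)+1·0.023195≈-10.661966; next y=1/10·(-2.908132)+1/4·(-10.661966)≈-2.956305
n=11: y≈-2.956305, sp=-3, e=sp−y≈-0.043695; I≈-10.728857, D=e−e_prev≈0.048173; u=0·(-0.043695)+1·(-10.728857)+1·0.048173≈-10.680684; next y=1/10·(-2.956305)+1/4·(-10.680684)≈-2.965801
n=12: y≈-2.965801, sp=-3, e=sp−y≈-0.034199; I≈-10.763055, D=e−e_prev≈0.009497; u=0·(-0.034199)+1·(-10.763055)+1·0.009497≈-10.753558; next y=1/10·(-2.965801)+1/4·(-10.753558)≈-2.984970
n=13: y≈-2.984970, sp=-1, e=sp−y≈1.984970; I≈-8.778085, D=e−e_prev≈2.019168; u=0·1.984970+1·(-8.778085)+1·2.019168≈-6.758917; next y=1/10·(-2.984970)+1/4·(-6.758917)≈-1.988226
n=14: y≈-1.988226, sp=-1, e=sp−y≈0.988226; I≈-7.789859, D=e−e_prev≈-0.996743; u=0·0.988226+1·(-7.789859)+1·(-0.996743)≈-8.786603; next y=1/10·(-1.988226)+1/4·(-8.786603)≈-2.395473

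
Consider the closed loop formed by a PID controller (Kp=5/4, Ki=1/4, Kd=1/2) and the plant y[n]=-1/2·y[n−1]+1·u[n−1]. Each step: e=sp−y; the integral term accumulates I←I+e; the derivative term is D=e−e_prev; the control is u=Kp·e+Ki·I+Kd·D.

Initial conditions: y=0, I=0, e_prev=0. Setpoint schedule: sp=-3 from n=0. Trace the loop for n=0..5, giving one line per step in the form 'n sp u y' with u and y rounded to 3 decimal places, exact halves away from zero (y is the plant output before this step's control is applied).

0 -3 -6.000 0.000
1 -3 6.750 -6.000
2 -3 -27.000 9.750
3 -3 60.938 -31.875
4 -3 -170.156 76.875
5 -3 435.188 -208.594

(exact arithmetic carried between steps; '≈' marks a value shown rounded to 6 d.p. or computed from one; I and e_prev carry over from the previous line; the table rounds u and y to 3 d.p., halves away from zero)
n=0: y=0, sp=-3, e=sp−y=-3; I=-3, D=e−e_prev=-3; u=5/4·(-3)+1/4·(-3)+1/2·(-3)=-6; next y=-1/2·0+1·(-6)=-6
n=1: y=-6, sp=-3, e=sp−y=3; I=0, D=e−e_prev=6; u=5/4·3+1/4·0+1/2·6=6.75; next y=-1/2·(-6)+1·6.75=9.75
n=2: y=9.75, sp=-3, e=sp−y=-12.75; I=-12.75, D=e−e_prev=-15.75; u=5/4·(-12.75)+1/4·(-12.75)+1/2·(-15.75)=-27; next y=-1/2·9.75+1·(-27)=-31.875
n=3: y=-31.875, sp=-3, e=sp−y=28.875; I=16.125, D=e−e_prev=41.625; u=5/4·28.875+1/4·16.125+1/2·41.625=60.9375; next y=-1/2·(-31.875)+1·60.9375=76.875
n=4: y=76.875, sp=-3, e=sp−y=-79.875; I=-63.75, D=e−e_prev=-108.75; u=5/4·(-79.875)+1/4·(-63.75)+1/2·(-108.75)=-170.15625; next y=-1/2·76.875+1·(-170.15625)=-208.59375
n=5: y=-208.59375, sp=-3, e=sp−y=205.59375; I=141.84375, D=e−e_prev=285.46875; u=5/4·205.59375+1/4·141.84375+1/2·285.46875=435.1875; next y=-1/2·(-208.59375)+1·435.1875=539.484375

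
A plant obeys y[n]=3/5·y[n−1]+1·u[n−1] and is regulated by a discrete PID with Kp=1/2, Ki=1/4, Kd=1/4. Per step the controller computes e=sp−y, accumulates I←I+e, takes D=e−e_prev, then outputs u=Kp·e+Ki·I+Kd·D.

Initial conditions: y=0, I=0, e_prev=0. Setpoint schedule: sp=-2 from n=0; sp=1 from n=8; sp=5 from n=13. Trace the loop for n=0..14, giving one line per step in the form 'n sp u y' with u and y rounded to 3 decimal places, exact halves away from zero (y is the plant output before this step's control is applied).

(exact arithmetic carried between steps; '≈' marks a value shown rounded to 6 d.p. or computed from one; I and e_prev carry over from the previous line; the table rounds u and y to 3 d.p., halves away from zero)
n=0: y=0, sp=-2, e=sp−y=-2; I=-2, D=e−e_prev=-2; u=1/2·(-2)+1/4·(-2)+1/4·(-2)=-2; next y=3/5·0+1·(-2)=-2
n=1: y=-2, sp=-2, e=sp−y=0; I=-2, D=e−e_prev=2; u=1/2·0+1/4·(-2)+1/4·2=0; next y=3/5·(-2)+1·0=-1.2
n=2: y=-1.2, sp=-2, e=sp−y=-0.8; I=-2.8, D=e−e_prev=-0.8; u=1/2·(-0.8)+1/4·(-2.8)+1/4·(-0.8)=-1.3; next y=3/5·(-1.2)+1·(-1.3)=-2.02
n=3: y=-2.02, sp=-2, e=sp−y=0.02; I=-2.78, D=e−e_prev=0.82; u=1/2·0.02+1/4·(-2.78)+1/4·0.82=-0.48; next y=3/5·(-2.02)+1·(-0.48)=-1.692
n=4: y=-1.692, sp=-2, e=sp−y=-0.308; I=-3.088, D=e−e_prev=-0.328; u=1/2·(-0.308)+1/4·(-3.088)+1/4·(-0.328)=-1.008; next y=3/5·(-1.692)+1·(-1.008)=-2.0232
n=5: y=-2.0232, sp=-2, e=sp−y=0.0232; I=-3.0648, D=e−e_prev=0.3312; u=1/2·0.0232+1/4·(-3.0648)+1/4·0.3312=-0.6718; next y=3/5·(-2.0232)+1·(-0.6718)=-1.88572
n=6: y=-1.88572, sp=-2, e=sp−y=-0.11428; I=-3.17908, D=e−e_prev=-0.13748; u=1/2·(-0.11428)+1/4·(-3.17908)+1/4·(-0.13748)=-0.88628; next y=3/5·(-1.88572)+1·(-0.88628)=-2.017712
n=7: y=-2.017712, sp=-2, e=sp−y=0.017712; I=-3.161368, D=e−e_prev=0.131992; u=1/2·0.017712+1/4·(-3.161368)+1/4·0.131992=-0.748488; next y=3/5·(-2.017712)+1·(-0.748488)≈-1.959115
n=8: y≈-1.959115, sp=1, e=sp−y≈2.959115; I≈-0.202253, D=e−e_prev≈2.941403; u=1/2·2.959115+1/4·(-0.202253)+1/4·2.941403≈2.164345; next y=3/5·(-1.959115)+1·2.164345≈0.988876
n=9: y≈0.988876, sp=1, e=sp−y≈0.011124; I≈-0.191129, D=e−e_prev≈-2.947991; u=1/2·0.011124+1/4·(-0.191129)+1/4·(-2.947991)≈-0.779218; next y=3/5·0.988876+1·(-0.779218)≈-0.185892
n=10: y≈-0.185892, sp=1, e=sp−y≈1.185892; I≈0.994764, D=e−e_prev≈1.174769; u=1/2·1.185892+1/4·0.994764+1/4·1.174769≈1.135329; next y=3/5·(-0.185892)+1·1.135329≈1.023794
n=11: y≈1.023794, sp=1, e=sp−y≈-0.023794; I≈0.970970, D=e−e_prev≈-1.209686; u=1/2·(-0.023794)+1/4·0.970970+1/4·(-1.209686)≈-0.071576; next y=3/5·1.023794+1·(-0.071576)≈0.542700
n=12: y≈0.542700, sp=1, e=sp−y≈0.457300; I≈1.428270, D=e−e_prev≈0.481094; u=1/2·0.457300+1/4·1.428270+1/4·0.481094≈0.705991; next y=3/5·0.542700+1·0.705991≈1.031611
n=13: y≈1.031611, sp=5, e=sp−y≈3.968389; I≈5.396659, D=e−e_prev≈3.511089; u=1/2·3.968389+1/4·5.396659+1/4·3.511089≈4.211132; next y=3/5·1.031611+1·4.211132≈4.830098
n=14: y≈4.830098, sp=5, e=sp−y≈0.169902; I≈5.566561, D=e−e_prev≈-3.798487; u=1/2·0.169902+1/4·5.566561+1/4·(-3.798487)≈0.526969; next y=3/5·4.830098+1·0.526969≈3.425028

0 -2 -2.000 0.000
1 -2 0.000 -2.000
2 -2 -1.300 -1.200
3 -2 -0.480 -2.020
4 -2 -1.008 -1.692
5 -2 -0.672 -2.023
6 -2 -0.886 -1.886
7 -2 -0.748 -2.018
8 1 2.164 -1.959
9 1 -0.779 0.989
10 1 1.135 -0.186
11 1 -0.072 1.024
12 1 0.706 0.543
13 5 4.211 1.032
14 5 0.527 4.830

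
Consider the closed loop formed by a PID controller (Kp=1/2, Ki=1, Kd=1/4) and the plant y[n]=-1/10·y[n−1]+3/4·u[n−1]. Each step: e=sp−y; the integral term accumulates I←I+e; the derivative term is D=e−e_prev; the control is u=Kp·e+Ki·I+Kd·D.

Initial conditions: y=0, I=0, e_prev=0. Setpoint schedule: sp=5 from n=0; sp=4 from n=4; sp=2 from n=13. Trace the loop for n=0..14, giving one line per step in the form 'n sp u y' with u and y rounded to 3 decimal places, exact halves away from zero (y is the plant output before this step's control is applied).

(exact arithmetic carried between steps; '≈' marks a value shown rounded to 6 d.p. or computed from one; I and e_prev carry over from the previous line; the table rounds u and y to 3 d.p., halves away from zero)
n=0: y=0, sp=5, e=sp−y=5; I=5, D=e−e_prev=5; u=1/2·5+1·5+1/4·5=8.75; next y=-1/10·0+3/4·8.75=6.5625
n=1: y=6.5625, sp=5, e=sp−y=-1.5625; I=3.4375, D=e−e_prev=-6.5625; u=1/2·(-1.5625)+1·3.4375+1/4·(-6.5625)=1.015625; next y=-1/10·6.5625+3/4·1.015625≈0.105469
n=2: y≈0.105469, sp=5, e=sp−y≈4.894531; I≈8.332031, D=e−e_prev≈6.457031; u=1/2·4.894531+1·8.332031+1/4·6.457031≈12.393555; next y=-1/10·0.105469+3/4·12.393555≈9.284619
n=3: y≈9.284619, sp=5, e=sp−y≈-4.284619; I≈4.047412, D=e−e_prev≈-9.179150; u=1/2·(-4.284619)+1·4.047412+1/4·(-9.179150)≈-0.389685; next y=-1/10·9.284619+3/4·(-0.389685)≈-1.220726
n=4: y≈-1.220726, sp=4, e=sp−y≈5.220726; I≈9.268138, D=e−e_prev≈9.505345; u=1/2·5.220726+1·9.268138+1/4·9.505345≈14.254837; next y=-1/10·(-1.220726)+3/4·14.254837≈10.813200
n=5: y≈10.813200, sp=4, e=sp−y≈-6.813200; I≈2.454938, D=e−e_prev≈-12.033926; u=1/2·(-6.813200)+1·2.454938+1/4·(-12.033926)≈-3.960144; next y=-1/10·10.813200+3/4·(-3.960144)≈-4.051428
n=6: y≈-4.051428, sp=4, e=sp−y≈8.051428; I≈10.506366, D=e−e_prev≈14.864628; u=1/2·8.051428+1·10.506366+1/4·14.864628≈18.248237; next y=-1/10·(-4.051428)+3/4·18.248237≈14.091320
n=7: y≈14.091320, sp=4, e=sp−y≈-10.091320; I≈0.415045, D=e−e_prev≈-18.142748; u=1/2·(-10.091320)+1·0.415045+1/4·(-18.142748)≈-9.166302; next y=-1/10·14.091320+3/4·(-9.166302)≈-8.283859
n=8: y≈-8.283859, sp=4, e=sp−y≈12.283859; I≈12.698904, D=e−e_prev≈22.375179; u=1/2·12.283859+1·12.698904+1/4·22.375179≈24.434628; next y=-1/10·(-8.283859)+3/4·24.434628≈19.154357
n=9: y≈19.154357, sp=4, e=sp−y≈-15.154357; I≈-2.455453, D=e−e_prev≈-27.438215; u=1/2·(-15.154357)+1·(-2.455453)+1/4·(-27.438215)≈-16.892185; next y=-1/10·19.154357+3/4·(-16.892185)≈-14.584574
n=10: y≈-14.584574, sp=4, e=sp−y≈18.584574; I≈16.129122, D=e−e_prev≈33.738931; u=1/2·18.584574+1·16.129122+1/4·33.738931≈33.856142; next y=-1/10·(-14.584574)+3/4·33.856142≈26.850564
n=11: y≈26.850564, sp=4, e=sp−y≈-22.850564; I≈-6.721442, D=e−e_prev≈-41.435138; u=1/2·(-22.850564)+1·(-6.721442)+1/4·(-41.435138)≈-28.505508; next y=-1/10·26.850564+3/4·(-28.505508)≈-24.064188
n=12: y≈-24.064188, sp=4, e=sp−y≈28.064188; I≈21.342746, D=e−e_prev≈50.914751; u=1/2·28.064188+1·21.342746+1/4·50.914751≈48.103527; next y=-1/10·(-24.064188)+3/4·48.103527≈38.484064
n=13: y≈38.484064, sp=2, e=sp−y≈-36.484064; I≈-15.141319, D=e−e_prev≈-64.548252; u=1/2·(-36.484064)+1·(-15.141319)+1/4·(-64.548252)≈-49.520414; next y=-1/10·38.484064+3/4·(-49.520414)≈-40.988717
n=14: y≈-40.988717, sp=2, e=sp−y≈42.988717; I≈27.847398, D=e−e_prev≈79.472781; u=1/2·42.988717+1·27.847398+1/4·79.472781≈69.209952; next y=-1/10·(-40.988717)+3/4·69.209952≈56.006335

0 5 8.750 0.000
1 5 1.016 6.563
2 5 12.394 0.105
3 5 -0.390 9.285
4 4 14.255 -1.221
5 4 -3.960 10.813
6 4 18.248 -4.051
7 4 -9.166 14.091
8 4 24.435 -8.284
9 4 -16.892 19.154
10 4 33.856 -14.585
11 4 -28.506 26.851
12 4 48.104 -24.064
13 2 -49.520 38.484
14 2 69.210 -40.989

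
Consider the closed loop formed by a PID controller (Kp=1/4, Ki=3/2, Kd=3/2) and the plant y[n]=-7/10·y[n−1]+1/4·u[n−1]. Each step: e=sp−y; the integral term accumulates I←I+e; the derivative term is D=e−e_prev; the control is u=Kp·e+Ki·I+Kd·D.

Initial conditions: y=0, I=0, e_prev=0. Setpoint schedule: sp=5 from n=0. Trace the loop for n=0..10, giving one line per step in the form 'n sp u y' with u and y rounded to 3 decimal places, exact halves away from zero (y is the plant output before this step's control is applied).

0 5 16.250 0.000
1 5 3.047 4.063
2 5 30.517 -2.082
3 5 -4.375 9.087
4 5 60.006 -7.454
5 5 -36.064 20.220
6 5 123.633 -23.170
7 5 -127.661 47.127
8 5 278.695 -64.904
9 5 -369.531 115.107
10 5 671.533 -172.957

(exact arithmetic carried between steps; '≈' marks a value shown rounded to 6 d.p. or computed from one; I and e_prev carry over from the previous line; the table rounds u and y to 3 d.p., halves away from zero)
n=0: y=0, sp=5, e=sp−y=5; I=5, D=e−e_prev=5; u=1/4·5+3/2·5+3/2·5=16.25; next y=-7/10·0+1/4·16.25=4.0625
n=1: y=4.0625, sp=5, e=sp−y=0.9375; I=5.9375, D=e−e_prev=-4.0625; u=1/4·0.9375+3/2·5.9375+3/2·(-4.0625)=3.046875; next y=-7/10·4.0625+1/4·3.046875≈-2.082031
n=2: y≈-2.082031, sp=5, e=sp−y≈7.082031; I≈13.019531, D=e−e_prev≈6.144531; u=1/4·7.082031+3/2·13.019531+3/2·6.144531≈30.516602; next y=-7/10·(-2.082031)+1/4·30.516602≈9.086572
n=3: y≈9.086572, sp=5, e=sp−y≈-4.086572; I≈8.932959, D=e−e_prev≈-11.168604; u=1/4·(-4.086572)+3/2·8.932959+3/2·(-11.168604)≈-4.375110; next y=-7/10·9.086572+1/4·(-4.375110)≈-7.454378
n=4: y≈-7.454378, sp=5, e=sp−y≈12.454378; I≈21.387337, D=e−e_prev≈16.540950; u=1/4·12.454378+3/2·21.387337+3/2·16.540950≈60.006026; next y=-7/10·(-7.454378)+1/4·60.006026≈20.219571
n=5: y≈20.219571, sp=5, e=sp−y≈-15.219571; I≈6.167766, D=e−e_prev≈-27.673949; u=1/4·(-15.219571)+3/2·6.167766+3/2·(-27.673949)≈-36.064167; next y=-7/10·20.219571+1/4·(-36.064167)≈-23.169742
n=6: y≈-23.169742, sp=5, e=sp−y≈28.169742; I≈34.337508, D=e−e_prev≈43.389313; u=1/4·28.169742+3/2·34.337508+3/2·43.389313≈123.632666; next y=-7/10·(-23.169742)+1/4·123.632666≈47.126985
n=7: y≈47.126985, sp=5, e=sp−y≈-42.126985; I≈-7.789478, D=e−e_prev≈-70.296727; u=1/4·(-42.126985)+3/2·(-7.789478)+3/2·(-70.296727)≈-127.661054; next y=-7/10·47.126985+1/4·(-127.661054)≈-64.904153
n=8: y≈-64.904153, sp=5, e=sp−y≈69.904153; I≈62.114675, D=e−e_prev≈112.031139; u=1/4·69.904153+3/2·62.114675+3/2·112.031139≈278.694760; next y=-7/10·(-64.904153)+1/4·278.694760≈115.106597
n=9: y≈115.106597, sp=5, e=sp−y≈-110.106597; I≈-47.991922, D=e−e_prev≈-180.010750; u=1/4·(-110.106597)+3/2·(-47.991922)+3/2·(-180.010750)≈-369.530658; next y=-7/10·115.106597+1/4·(-369.530658)≈-172.957282
n=10: y≈-172.957282, sp=5, e=sp−y≈177.957282; I≈129.965361, D=e−e_prev≈288.063880; u=1/4·177.957282+3/2·129.965361+3/2·288.063880≈671.533181; next y=-7/10·(-172.957282)+1/4·671.533181≈288.953393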